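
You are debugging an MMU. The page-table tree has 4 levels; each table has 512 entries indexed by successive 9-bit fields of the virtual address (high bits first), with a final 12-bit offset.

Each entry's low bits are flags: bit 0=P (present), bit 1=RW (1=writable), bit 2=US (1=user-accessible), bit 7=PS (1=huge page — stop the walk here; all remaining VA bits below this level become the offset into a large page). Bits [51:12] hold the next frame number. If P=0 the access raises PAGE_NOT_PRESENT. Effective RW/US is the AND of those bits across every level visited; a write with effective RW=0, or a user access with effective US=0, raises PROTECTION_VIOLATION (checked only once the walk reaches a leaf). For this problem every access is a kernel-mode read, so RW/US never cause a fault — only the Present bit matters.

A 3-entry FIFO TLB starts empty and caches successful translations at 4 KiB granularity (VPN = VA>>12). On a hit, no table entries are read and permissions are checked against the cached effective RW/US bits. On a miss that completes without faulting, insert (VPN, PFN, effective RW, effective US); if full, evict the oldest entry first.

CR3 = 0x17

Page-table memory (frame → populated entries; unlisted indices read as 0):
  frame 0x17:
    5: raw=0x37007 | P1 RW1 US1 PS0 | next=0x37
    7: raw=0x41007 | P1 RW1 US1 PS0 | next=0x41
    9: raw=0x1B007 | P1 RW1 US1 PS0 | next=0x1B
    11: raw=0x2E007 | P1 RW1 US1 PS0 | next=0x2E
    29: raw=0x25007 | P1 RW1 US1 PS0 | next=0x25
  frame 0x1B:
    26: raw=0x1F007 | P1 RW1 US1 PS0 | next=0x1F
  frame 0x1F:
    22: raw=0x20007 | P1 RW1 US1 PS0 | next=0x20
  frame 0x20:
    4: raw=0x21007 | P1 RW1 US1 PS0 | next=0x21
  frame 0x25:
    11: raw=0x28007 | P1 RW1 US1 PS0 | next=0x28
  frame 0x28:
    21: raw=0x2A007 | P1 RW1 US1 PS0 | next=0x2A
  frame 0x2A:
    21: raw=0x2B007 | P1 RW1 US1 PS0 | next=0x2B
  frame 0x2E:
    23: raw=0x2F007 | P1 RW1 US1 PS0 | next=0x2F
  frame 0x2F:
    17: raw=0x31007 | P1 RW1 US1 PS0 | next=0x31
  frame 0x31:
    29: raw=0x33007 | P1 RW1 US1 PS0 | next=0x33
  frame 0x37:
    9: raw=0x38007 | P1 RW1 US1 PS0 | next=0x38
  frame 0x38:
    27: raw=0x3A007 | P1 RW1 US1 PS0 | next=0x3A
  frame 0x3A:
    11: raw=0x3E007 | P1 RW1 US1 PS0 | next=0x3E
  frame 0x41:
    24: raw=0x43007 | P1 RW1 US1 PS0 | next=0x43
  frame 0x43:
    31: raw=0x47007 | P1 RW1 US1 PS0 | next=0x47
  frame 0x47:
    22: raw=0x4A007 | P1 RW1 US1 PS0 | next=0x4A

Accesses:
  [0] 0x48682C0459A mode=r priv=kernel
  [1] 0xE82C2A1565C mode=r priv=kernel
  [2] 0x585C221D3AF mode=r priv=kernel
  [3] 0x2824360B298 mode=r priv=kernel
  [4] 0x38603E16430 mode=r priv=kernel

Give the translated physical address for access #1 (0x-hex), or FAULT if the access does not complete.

Trace:
#0 VA=0x48682C0459A (r,kernel):
  lvl0: tbl 0x17, slot 9 ⇒ 0x1B007 (P1/RW1/US1/PS0)
  lvl1: tbl 0x1B, slot 26 ⇒ 0x1F007 (P1/RW1/US1/PS0)
  lvl2: tbl 0x1F, slot 22 ⇒ 0x20007 (P1/RW1/US1/PS0)
  lvl3: tbl 0x20, slot 4 ⇒ 0x21007 (P1/RW1/US1/PS0)
  → PA=0x2159A  (4 entries read)
#1 VA=0xE82C2A1565C (r,kernel):
  lvl0: tbl 0x17, slot 29 ⇒ 0x25007 (P1/RW1/US1/PS0)
  lvl1: tbl 0x25, slot 11 ⇒ 0x28007 (P1/RW1/US1/PS0)
  lvl2: tbl 0x28, slot 21 ⇒ 0x2A007 (P1/RW1/US1/PS0)
  lvl3: tbl 0x2A, slot 21 ⇒ 0x2B007 (P1/RW1/US1/PS0)
  → PA=0x2B65C  (4 entries read)
#2 VA=0x585C221D3AF (r,kernel):
  lvl0: tbl 0x17, slot 11 ⇒ 0x2E007 (P1/RW1/US1/PS0)
  lvl1: tbl 0x2E, slot 23 ⇒ 0x2F007 (P1/RW1/US1/PS0)
  lvl2: tbl 0x2F, slot 17 ⇒ 0x31007 (P1/RW1/US1/PS0)
  lvl3: tbl 0x31, slot 29 ⇒ 0x33007 (P1/RW1/US1/PS0)
  → PA=0x333AF  (4 entries read)
#3 VA=0x2824360B298 (r,kernel):
  lvl0: tbl 0x17, slot 5 ⇒ 0x37007 (P1/RW1/US1/PS0)
  lvl1: tbl 0x37, slot 9 ⇒ 0x38007 (P1/RW1/US1/PS0)
  lvl2: tbl 0x38, slot 27 ⇒ 0x3A007 (P1/RW1/US1/PS0)
  lvl3: tbl 0x3A, slot 11 ⇒ 0x3E007 (P1/RW1/US1/PS0)
  → PA=0x3E298  (4 entries read)
#4 VA=0x38603E16430 (r,kernel):
  lvl0: tbl 0x17, slot 7 ⇒ 0x41007 (P1/RW1/US1/PS0)
  lvl1: tbl 0x41, slot 24 ⇒ 0x43007 (P1/RW1/US1/PS0)
  lvl2: tbl 0x43, slot 31 ⇒ 0x47007 (P1/RW1/US1/PS0)
  lvl3: tbl 0x47, slot 22 ⇒ 0x4A007 (P1/RW1/US1/PS0)
  → PA=0x4A430  (4 entries read)

Access #1 PA: 0x2B65C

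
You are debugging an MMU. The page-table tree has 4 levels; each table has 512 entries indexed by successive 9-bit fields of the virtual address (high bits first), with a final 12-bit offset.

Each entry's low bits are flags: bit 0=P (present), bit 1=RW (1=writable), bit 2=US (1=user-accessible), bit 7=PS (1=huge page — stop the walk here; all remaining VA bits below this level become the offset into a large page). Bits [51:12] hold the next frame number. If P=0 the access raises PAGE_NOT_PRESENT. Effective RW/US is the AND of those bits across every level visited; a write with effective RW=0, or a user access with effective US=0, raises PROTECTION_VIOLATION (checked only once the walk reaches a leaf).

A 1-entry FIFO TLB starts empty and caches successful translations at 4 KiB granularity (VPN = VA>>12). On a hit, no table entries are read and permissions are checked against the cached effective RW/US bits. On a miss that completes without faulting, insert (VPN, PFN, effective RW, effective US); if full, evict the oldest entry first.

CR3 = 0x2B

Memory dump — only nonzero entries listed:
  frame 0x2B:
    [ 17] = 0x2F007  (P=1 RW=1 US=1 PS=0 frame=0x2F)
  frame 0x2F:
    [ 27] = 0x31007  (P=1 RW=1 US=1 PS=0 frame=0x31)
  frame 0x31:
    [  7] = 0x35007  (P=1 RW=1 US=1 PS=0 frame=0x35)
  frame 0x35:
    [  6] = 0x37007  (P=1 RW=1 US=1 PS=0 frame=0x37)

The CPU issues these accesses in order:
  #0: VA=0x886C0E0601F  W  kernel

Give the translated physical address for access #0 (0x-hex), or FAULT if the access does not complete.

Per-access translation:
#0 VA=0x886C0E0601F (w,kernel):
  lvl0: tbl 0x2B, slot 17 ⇒ 0x2F007 (P1/RW1/US1/PS0)
  lvl1: tbl 0x2F, slot 27 ⇒ 0x31007 (P1/RW1/US1/PS0)
  lvl2: tbl 0x31, slot 7 ⇒ 0x35007 (P1/RW1/US1/PS0)
  lvl3: tbl 0x35, slot 6 ⇒ 0x37007 (P1/RW1/US1/PS0)
  ✓ 0x3701F  — 4 lookups

Access #0 PA: 0x3701F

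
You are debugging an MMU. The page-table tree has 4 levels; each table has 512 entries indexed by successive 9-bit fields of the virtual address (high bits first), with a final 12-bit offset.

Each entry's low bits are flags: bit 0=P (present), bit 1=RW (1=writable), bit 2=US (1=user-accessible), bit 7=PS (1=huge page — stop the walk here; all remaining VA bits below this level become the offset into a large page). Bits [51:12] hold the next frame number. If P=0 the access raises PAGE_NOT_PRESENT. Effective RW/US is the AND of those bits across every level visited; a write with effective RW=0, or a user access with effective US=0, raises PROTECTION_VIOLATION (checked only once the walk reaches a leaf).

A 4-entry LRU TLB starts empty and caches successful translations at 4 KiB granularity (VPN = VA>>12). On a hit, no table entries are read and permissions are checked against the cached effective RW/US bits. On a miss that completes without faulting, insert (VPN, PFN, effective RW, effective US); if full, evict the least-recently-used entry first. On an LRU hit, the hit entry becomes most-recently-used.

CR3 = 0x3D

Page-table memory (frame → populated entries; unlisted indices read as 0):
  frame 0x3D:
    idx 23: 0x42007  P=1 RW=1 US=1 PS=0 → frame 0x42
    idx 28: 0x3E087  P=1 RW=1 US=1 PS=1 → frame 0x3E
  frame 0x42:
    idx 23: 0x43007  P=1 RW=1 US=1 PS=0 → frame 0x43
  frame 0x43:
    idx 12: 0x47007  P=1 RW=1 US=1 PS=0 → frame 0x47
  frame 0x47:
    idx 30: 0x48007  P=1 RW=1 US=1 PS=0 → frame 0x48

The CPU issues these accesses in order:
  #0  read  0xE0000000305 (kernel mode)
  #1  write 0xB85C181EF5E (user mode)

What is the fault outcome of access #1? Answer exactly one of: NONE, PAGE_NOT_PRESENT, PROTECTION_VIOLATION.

Walk each access:
#0 VA=0xE0000000305 (r,kernel):
  L0: frame=0x3D idx=28 entry=0x3E087 [P=1 RW=1 US=1 PS=1]
  ✓ 0x3E305 (huge @L0)  — 1 lookups
#1 VA=0xB85C181EF5E (w,user):
  L0: frame=0x3D idx=23 entry=0x42007 [P=1 RW=1 US=1 PS=0]
  L1: frame=0x42 idx=23 entry=0x43007 [P=1 RW=1 US=1 PS=0]
  L2: frame=0x43 idx=12 entry=0x47007 [P=1 RW=1 US=1 PS=0]
  L3: frame=0x47 idx=30 entry=0x48007 [P=1 RW=1 US=1 PS=0]
  ✓ 0x48F5E  — 4 lookups

Access #1 fault: NONE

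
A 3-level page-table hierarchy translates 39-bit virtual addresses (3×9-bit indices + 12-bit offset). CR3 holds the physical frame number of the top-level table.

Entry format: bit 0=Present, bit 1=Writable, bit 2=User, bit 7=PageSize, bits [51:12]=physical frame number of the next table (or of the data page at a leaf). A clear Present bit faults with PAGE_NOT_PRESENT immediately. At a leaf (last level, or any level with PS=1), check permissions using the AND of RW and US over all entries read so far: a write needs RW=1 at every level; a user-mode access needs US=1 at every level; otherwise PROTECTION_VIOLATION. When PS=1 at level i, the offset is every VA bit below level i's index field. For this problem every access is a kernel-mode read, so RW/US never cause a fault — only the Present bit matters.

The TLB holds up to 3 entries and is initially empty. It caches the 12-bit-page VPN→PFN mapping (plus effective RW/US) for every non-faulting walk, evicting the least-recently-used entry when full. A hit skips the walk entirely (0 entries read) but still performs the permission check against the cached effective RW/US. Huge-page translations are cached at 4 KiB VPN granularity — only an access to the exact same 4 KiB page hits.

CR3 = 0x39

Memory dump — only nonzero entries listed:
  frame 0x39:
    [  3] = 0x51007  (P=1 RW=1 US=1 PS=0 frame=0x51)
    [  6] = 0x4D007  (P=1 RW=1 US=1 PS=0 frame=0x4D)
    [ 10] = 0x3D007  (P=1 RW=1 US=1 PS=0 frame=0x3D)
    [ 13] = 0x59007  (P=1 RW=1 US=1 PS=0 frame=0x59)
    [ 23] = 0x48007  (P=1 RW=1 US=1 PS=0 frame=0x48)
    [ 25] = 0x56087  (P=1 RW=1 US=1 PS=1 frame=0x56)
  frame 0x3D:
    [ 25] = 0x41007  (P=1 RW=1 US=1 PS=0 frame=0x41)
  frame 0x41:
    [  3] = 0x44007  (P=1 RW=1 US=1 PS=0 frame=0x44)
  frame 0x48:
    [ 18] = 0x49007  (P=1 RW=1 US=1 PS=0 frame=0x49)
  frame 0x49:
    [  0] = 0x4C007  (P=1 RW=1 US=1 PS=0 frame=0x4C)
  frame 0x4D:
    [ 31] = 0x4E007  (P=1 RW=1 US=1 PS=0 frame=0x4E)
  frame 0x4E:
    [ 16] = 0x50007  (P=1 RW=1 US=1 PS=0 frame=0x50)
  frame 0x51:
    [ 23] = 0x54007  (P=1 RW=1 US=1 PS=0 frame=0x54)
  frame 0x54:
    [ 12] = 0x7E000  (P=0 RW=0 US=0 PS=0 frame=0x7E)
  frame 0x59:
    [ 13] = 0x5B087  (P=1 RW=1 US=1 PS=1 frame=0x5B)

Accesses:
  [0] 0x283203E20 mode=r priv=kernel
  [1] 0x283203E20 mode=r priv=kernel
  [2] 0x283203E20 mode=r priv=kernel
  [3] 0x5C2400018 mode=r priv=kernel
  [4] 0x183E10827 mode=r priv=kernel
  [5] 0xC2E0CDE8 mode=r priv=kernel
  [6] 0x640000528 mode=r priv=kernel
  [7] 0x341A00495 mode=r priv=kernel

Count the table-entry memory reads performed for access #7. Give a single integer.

Per-access translation:
#0 VA=0x283203E20 (r,kernel):
  L0: frame=0x39 idx=10 entry=0x3D007 [P=1 RW=1 US=1 PS=0]
  L1: frame=0x3D idx=25 entry=0x41007 [P=1 RW=1 US=1 PS=0]
  L2: frame=0x41 idx=3 entry=0x44007 [P=1 RW=1 US=1 PS=0]
  ⇒ phys 0x44E20  [3 reads]
#1 VA=0x283203E20 (r,kernel):
  TLB hit vpn=0x283203 → PA=0x44E20
#2 VA=0x283203E20 (r,kernel):
  TLB hit vpn=0x283203 → PA=0x44E20
#3 VA=0x5C2400018 (r,kernel):
  L0: frame=0x39 idx=23 entry=0x48007 [P=1 RW=1 US=1 PS=0]
  L1: frame=0x48 idx=18 entry=0x49007 [P=1 RW=1 US=1 PS=0]
  L2: frame=0x49 idx=0 entry=0x4C007 [P=1 RW=1 US=1 PS=0]
  ⇒ phys 0x4C018  [3 reads]
#4 VA=0x183E10827 (r,kernel):
  L0: frame=0x39 idx=6 entry=0x4D007 [P=1 RW=1 US=1 PS=0]
  L1: frame=0x4D idx=31 entry=0x4E007 [P=1 RW=1 US=1 PS=0]
  L2: frame=0x4E idx=16 entry=0x50007 [P=1 RW=1 US=1 PS=0]
  ⇒ phys 0x50827  [3 reads]
#5 VA=0xC2E0CDE8 (r,kernel):
  L0: frame=0x39 idx=3 entry=0x51007 [P=1 RW=1 US=1 PS=0]
  L1: frame=0x51 idx=23 entry=0x54007 [P=1 RW=1 US=1 PS=0]
  L2: frame=0x54 idx=12 entry=0x7E000 [P=0 RW=0 US=0 PS=0]
  ⇒ fault: PAGE_NOT_PRESENT  — 3 lookups
#6 VA=0x640000528 (r,kernel):
  L0: frame=0x39 idx=25 entry=0x56087 [P=1 RW=1 US=1 PS=1]
  ⇒ phys 0x56528 (huge @L0)  [1 reads]
#7 VA=0x341A00495 (r,kernel):
  L0: frame=0x39 idx=13 entry=0x59007 [P=1 RW=1 US=1 PS=0]
  L1: frame=0x59 idx=13 entry=0x5B087 [P=1 RW=1 US=1 PS=1]
  ⇒ phys 0x5B495 (huge @L1)  [2 reads]

Entries read for #7: 2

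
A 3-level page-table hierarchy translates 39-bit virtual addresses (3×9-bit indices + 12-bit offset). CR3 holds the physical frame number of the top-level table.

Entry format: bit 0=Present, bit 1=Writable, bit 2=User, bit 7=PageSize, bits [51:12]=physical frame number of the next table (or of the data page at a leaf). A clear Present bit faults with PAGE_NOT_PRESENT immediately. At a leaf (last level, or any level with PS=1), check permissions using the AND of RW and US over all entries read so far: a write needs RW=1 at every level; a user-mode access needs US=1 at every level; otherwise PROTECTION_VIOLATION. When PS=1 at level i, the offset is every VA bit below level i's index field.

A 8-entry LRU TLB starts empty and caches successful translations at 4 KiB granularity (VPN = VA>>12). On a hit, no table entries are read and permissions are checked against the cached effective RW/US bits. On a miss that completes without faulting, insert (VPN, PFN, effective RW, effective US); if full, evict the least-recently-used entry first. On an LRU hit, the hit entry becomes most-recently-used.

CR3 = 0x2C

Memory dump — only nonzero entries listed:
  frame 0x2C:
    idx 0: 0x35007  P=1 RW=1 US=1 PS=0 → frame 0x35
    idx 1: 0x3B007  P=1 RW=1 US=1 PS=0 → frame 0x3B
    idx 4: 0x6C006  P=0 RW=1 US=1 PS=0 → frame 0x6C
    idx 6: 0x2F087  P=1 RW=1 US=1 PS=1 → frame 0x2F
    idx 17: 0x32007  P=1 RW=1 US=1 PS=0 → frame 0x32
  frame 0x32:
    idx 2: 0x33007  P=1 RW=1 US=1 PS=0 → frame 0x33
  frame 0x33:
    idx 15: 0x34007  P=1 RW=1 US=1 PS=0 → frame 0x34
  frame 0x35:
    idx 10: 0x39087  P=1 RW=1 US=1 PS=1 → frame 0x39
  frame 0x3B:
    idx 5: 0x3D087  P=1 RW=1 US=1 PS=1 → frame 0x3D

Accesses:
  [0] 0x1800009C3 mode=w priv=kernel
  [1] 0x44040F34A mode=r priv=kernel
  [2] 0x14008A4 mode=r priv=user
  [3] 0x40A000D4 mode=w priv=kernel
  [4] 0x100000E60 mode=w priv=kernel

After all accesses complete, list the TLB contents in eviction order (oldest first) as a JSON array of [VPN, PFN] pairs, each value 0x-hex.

Trace:
#0 VA=0x1800009C3 (w,kernel):
  [0] read 0x2C idx=6: raw=0x2F087 flags P=1 W=1 U=1 S=1
  ⇒ phys 0x2F9C3 (huge @L0)  [1 reads]
#1 VA=0x44040F34A (r,kernel):
  [0] read 0x2C idx=17: raw=0x32007 flags P=1 W=1 U=1 S=0
  [1] read 0x32 idx=2: raw=0x33007 flags P=1 W=1 U=1 S=0
  [2] read 0x33 idx=15: raw=0x34007 flags P=1 W=1 U=1 S=0
  ⇒ phys 0x3434A  [3 reads]
#2 VA=0x14008A4 (r,user):
  [0] read 0x2C idx=0: raw=0x35007 flags P=1 W=1 U=1 S=0
  [1] read 0x35 idx=10: raw=0x39087 flags P=1 W=1 U=1 S=1
  ⇒ phys 0x398A4 (huge @L1)  [2 reads]
#3 VA=0x40A000D4 (w,kernel):
  [0] read 0x2C idx=1: raw=0x3B007 flags P=1 W=1 U=1 S=0
  [1] read 0x3B idx=5: raw=0x3D087 flags P=1 W=1 U=1 S=1
  ⇒ phys 0x3D0D4 (huge @L1)  [2 reads]
#4 VA=0x100000E60 (w,kernel):
  [0] read 0x2C idx=4: raw=0x6C006 flags P=0 W=1 U=1 S=0
  ⇒ fault: PAGE_NOT_PRESENT  — 1 lookups

TLB: [["0x180000", "0x2F"], ["0x44040F", "0x34"], ["0x1400", "0x39"], ["0x40A00", "0x3D"]]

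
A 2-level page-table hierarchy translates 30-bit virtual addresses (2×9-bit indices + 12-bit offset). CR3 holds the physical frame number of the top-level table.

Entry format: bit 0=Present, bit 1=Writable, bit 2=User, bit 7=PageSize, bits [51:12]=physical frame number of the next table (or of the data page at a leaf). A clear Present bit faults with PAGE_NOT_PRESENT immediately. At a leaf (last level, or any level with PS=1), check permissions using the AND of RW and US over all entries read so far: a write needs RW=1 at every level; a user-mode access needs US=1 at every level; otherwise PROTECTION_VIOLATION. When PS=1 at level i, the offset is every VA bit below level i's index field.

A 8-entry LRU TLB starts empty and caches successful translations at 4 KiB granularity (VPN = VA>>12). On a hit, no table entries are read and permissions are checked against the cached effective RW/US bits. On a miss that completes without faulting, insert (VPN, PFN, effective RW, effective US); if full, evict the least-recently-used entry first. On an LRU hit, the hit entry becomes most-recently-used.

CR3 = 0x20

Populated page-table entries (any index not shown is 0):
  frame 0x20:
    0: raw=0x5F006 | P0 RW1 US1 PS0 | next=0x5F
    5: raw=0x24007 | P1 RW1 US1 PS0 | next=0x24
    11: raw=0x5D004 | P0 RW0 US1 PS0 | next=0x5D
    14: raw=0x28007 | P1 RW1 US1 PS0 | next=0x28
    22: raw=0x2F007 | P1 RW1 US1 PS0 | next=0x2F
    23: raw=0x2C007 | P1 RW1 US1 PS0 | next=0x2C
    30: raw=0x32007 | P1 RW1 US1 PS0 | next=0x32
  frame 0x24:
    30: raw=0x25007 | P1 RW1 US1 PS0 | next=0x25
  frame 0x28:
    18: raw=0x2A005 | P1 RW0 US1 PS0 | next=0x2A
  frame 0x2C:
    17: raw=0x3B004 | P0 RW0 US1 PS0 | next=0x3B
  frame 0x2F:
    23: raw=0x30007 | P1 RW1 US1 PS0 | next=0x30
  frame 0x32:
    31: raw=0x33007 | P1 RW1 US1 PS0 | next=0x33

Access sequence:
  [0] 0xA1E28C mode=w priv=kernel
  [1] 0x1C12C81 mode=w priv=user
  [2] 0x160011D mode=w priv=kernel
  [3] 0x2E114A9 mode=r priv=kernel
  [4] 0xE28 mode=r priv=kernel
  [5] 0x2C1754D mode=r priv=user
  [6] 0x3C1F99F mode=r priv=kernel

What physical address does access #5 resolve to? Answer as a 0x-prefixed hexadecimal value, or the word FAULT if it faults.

Walk each access:
#0 VA=0xA1E28C (w,kernel):
  L0 @0x20[5] → 0x24007  P=1,RW=1,US=1,PS=0
  L1 @0x24[30] → 0x25007  P=1,RW=1,US=1,PS=0
  → PA=0x2528C  (2 entries read)
#1 VA=0x1C12C81 (w,user):
  L0 @0x20[14] → 0x28007  P=1,RW=1,US=1,PS=0
  L1 @0x28[18] → 0x2A005  P=1,RW=0,US=1,PS=0
  ⇒ fault: PROTECTION_VIOLATION  — 2 lookups
#2 VA=0x160011D (w,kernel):
  L0 @0x20[11] → 0x5D004  P=0,RW=0,US=1,PS=0
  ⇒ fault: PAGE_NOT_PRESENT  — 1 lookups
#3 VA=0x2E114A9 (r,kernel):
  L0 @0x20[23] → 0x2C007  P=1,RW=1,US=1,PS=0
  L1 @0x2C[17] → 0x3B004  P=0,RW=0,US=1,PS=0
  ⇒ fault: PAGE_NOT_PRESENT  — 2 lookups
#4 VA=0xE28 (r,kernel):
  L0 @0x20[0] → 0x5F006  P=0,RW=1,US=1,PS=0
  ⇒ fault: PAGE_NOT_PRESENT  — 1 lookups
#5 VA=0x2C1754D (r,user):
  L0 @0x20[22] → 0x2F007  P=1,RW=1,US=1,PS=0
  L1 @0x2F[23] → 0x30007  P=1,RW=1,US=1,PS=0
  → PA=0x3054D  (2 entries read)
#6 VA=0x3C1F99F (r,kernel):
  L0 @0x20[30] → 0x32007  P=1,RW=1,US=1,PS=0
  L1 @0x32[31] → 0x33007  P=1,RW=1,US=1,PS=0
  → PA=0x3399F  (2 entries read)

Access #5 PA: 0x3054D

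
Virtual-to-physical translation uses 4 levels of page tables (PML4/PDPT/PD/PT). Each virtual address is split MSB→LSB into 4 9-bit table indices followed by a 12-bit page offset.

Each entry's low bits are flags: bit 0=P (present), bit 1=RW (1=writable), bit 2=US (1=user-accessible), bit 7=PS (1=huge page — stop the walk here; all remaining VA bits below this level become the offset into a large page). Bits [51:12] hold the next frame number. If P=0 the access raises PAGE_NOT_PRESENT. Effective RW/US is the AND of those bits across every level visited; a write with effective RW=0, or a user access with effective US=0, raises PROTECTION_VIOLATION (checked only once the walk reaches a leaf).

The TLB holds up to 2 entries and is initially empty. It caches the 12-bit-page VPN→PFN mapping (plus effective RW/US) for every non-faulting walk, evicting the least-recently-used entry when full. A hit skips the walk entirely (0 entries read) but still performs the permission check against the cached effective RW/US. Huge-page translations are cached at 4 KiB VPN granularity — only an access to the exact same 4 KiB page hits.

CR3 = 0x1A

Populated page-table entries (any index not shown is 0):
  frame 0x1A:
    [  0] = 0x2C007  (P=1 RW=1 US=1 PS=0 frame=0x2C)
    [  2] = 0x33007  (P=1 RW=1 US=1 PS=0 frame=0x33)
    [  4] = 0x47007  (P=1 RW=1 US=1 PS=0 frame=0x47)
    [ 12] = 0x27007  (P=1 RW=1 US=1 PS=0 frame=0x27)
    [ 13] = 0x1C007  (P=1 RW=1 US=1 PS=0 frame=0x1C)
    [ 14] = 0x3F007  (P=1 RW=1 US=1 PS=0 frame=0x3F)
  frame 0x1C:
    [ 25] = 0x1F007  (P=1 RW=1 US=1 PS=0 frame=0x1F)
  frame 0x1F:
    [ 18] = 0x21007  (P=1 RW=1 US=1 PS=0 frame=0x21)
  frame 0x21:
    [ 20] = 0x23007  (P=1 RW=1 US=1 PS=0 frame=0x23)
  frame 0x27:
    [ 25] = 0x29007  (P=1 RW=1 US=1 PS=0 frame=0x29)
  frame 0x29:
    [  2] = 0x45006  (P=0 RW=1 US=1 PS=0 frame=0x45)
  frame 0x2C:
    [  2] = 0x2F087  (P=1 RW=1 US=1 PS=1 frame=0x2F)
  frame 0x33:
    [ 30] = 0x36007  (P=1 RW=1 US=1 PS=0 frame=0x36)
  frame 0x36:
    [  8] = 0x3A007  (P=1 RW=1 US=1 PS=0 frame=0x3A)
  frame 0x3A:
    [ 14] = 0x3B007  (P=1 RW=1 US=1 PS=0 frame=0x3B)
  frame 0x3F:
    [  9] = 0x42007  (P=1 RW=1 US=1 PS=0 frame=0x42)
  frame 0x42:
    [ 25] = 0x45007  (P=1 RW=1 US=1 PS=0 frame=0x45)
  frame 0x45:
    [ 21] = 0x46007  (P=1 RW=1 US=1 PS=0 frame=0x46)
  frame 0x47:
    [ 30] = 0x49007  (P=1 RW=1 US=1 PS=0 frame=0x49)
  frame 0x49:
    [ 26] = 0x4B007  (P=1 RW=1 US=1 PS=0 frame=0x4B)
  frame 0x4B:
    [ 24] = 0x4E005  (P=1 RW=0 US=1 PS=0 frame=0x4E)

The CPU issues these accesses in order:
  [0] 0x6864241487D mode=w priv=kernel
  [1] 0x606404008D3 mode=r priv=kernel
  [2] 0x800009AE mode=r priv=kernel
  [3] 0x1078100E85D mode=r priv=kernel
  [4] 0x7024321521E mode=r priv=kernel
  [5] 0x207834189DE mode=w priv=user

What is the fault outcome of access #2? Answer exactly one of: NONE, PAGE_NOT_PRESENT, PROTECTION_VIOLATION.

Walk each access:
#0 VA=0x6864241487D (w,kernel):
  L0: frame=0x1A idx=13 entry=0x1C007 [P=1 RW=1 US=1 PS=0]
  L1: frame=0x1C idx=25 entry=0x1F007 [P=1 RW=1 US=1 PS=0]
  L2: frame=0x1F idx=18 entry=0x21007 [P=1 RW=1 US=1 PS=0]
  L3: frame=0x21 idx=20 entry=0x23007 [P=1 RW=1 US=1 PS=0]
  → PA=0x2387D  (4 entries read)
#1 VA=0x606404008D3 (r,kernel):
  L0: frame=0x1A idx=12 entry=0x27007 [P=1 RW=1 US=1 PS=0]
  L1: frame=0x27 idx=25 entry=0x29007 [P=1 RW=1 US=1 PS=0]
  L2: frame=0x29 idx=2 entry=0x45006 [P=0 RW=1 US=1 PS=0]
  ✗ PAGE_NOT_PRESENT  [3 reads]
#2 VA=0x800009AE (r,kernel):
  L0: frame=0x1A idx=0 entry=0x2C007 [P=1 RW=1 US=1 PS=0]
  L1: frame=0x2C idx=2 entry=0x2F087 [P=1 RW=1 US=1 PS=1]
  → PA=0x2F9AE (huge @L1)  (2 entries read)
#3 VA=0x1078100E85D (r,kernel):
  L0: frame=0x1A idx=2 entry=0x33007 [P=1 RW=1 US=1 PS=0]
  L1: frame=0x33 idx=30 entry=0x36007 [P=1 RW=1 US=1 PS=0]
  L2: frame=0x36 idx=8 entry=0x3A007 [P=1 RW=1 US=1 PS=0]
  L3: frame=0x3A idx=14 entry=0x3B007 [P=1 RW=1 US=1 PS=0]
  → PA=0x3B85D  (4 entries read)
#4 VA=0x7024321521E (r,kernel):
  L0: frame=0x1A idx=14 entry=0x3F007 [P=1 RW=1 US=1 PS=0]
  L1: frame=0x3F idx=9 entry=0x42007 [P=1 RW=1 US=1 PS=0]
  L2: frame=0x42 idx=25 entry=0x45007 [P=1 RW=1 US=1 PS=0]
  L3: frame=0x45 idx=21 entry=0x46007 [P=1 RW=1 US=1 PS=0]
  → PA=0x4621E  (4 entries read)
#5 VA=0x207834189DE (w,user):
  L0: frame=0x1A idx=4 entry=0x47007 [P=1 RW=1 US=1 PS=0]
  L1: frame=0x47 idx=30 entry=0x49007 [P=1 RW=1 US=1 PS=0]
  L2: frame=0x49 idx=26 entry=0x4B007 [P=1 RW=1 US=1 PS=0]
  L3: frame=0x4B idx=24 entry=0x4E005 [P=1 RW=0 US=1 PS=0]
  ✗ PROTECTION_VIOLATION  [4 reads]

Access #2 fault: NONE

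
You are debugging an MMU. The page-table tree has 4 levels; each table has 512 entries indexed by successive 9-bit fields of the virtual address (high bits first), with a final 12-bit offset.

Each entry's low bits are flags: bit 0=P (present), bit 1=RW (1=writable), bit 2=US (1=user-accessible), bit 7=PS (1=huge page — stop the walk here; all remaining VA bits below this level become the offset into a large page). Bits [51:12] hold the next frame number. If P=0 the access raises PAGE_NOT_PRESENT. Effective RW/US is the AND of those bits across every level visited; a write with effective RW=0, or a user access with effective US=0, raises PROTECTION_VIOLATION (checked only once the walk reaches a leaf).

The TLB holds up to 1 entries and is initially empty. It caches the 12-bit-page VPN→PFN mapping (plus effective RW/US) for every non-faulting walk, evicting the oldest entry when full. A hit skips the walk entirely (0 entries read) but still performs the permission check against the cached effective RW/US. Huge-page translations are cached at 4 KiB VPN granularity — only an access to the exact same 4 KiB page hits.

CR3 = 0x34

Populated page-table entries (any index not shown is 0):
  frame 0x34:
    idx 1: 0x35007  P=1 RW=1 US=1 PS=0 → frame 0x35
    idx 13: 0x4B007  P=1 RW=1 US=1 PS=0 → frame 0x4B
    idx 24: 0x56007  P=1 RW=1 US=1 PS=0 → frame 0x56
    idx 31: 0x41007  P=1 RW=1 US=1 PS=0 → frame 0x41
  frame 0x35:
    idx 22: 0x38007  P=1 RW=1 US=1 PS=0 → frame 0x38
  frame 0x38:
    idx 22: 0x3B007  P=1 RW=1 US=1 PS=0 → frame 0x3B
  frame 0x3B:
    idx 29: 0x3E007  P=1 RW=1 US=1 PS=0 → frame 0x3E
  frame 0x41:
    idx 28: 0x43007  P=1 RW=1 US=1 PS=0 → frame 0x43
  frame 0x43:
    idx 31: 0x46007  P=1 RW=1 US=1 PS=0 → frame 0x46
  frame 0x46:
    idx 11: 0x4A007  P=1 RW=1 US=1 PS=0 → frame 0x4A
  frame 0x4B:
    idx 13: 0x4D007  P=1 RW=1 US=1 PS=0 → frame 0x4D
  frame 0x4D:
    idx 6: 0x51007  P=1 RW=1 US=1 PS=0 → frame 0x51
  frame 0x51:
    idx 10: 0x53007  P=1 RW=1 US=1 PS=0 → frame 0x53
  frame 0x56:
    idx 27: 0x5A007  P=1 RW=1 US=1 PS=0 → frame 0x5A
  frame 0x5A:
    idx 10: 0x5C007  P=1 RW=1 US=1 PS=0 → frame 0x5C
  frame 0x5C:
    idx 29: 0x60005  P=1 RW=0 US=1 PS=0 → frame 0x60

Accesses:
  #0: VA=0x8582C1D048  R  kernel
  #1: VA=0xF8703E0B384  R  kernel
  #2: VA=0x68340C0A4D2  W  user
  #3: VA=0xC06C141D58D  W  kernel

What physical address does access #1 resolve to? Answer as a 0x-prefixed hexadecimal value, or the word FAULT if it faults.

Walk each access:
#0 VA=0x8582C1D048 (r,kernel):
  L0 @0x34[1] → 0x35007  P=1,RW=1,US=1,PS=0
  L1 @0x35[22] → 0x38007  P=1,RW=1,US=1,PS=0
  L2 @0x38[22] → 0x3B007  P=1,RW=1,US=1,PS=0
  L3 @0x3B[29] → 0x3E007  P=1,RW=1,US=1,PS=0
  → PA=0x3E048  (4 entries read)
#1 VA=0xF8703E0B384 (r,kernel):
  L0 @0x34[31] → 0x41007  P=1,RW=1,US=1,PS=0
  L1 @0x41[28] → 0x43007  P=1,RW=1,US=1,PS=0
  L2 @0x43[31] → 0x46007  P=1,RW=1,US=1,PS=0
  L3 @0x46[11] → 0x4A007  P=1,RW=1,US=1,PS=0
  → PA=0x4A384  (4 entries read)
#2 VA=0x68340C0A4D2 (w,user):
  L0 @0x34[13] → 0x4B007  P=1,RW=1,US=1,PS=0
  L1 @0x4B[13] → 0x4D007  P=1,RW=1,US=1,PS=0
  L2 @0x4D[6] → 0x51007  P=1,RW=1,US=1,PS=0
  L3 @0x51[10] → 0x53007  P=1,RW=1,US=1,PS=0
  → PA=0x534D2  (4 entries read)
#3 VA=0xC06C141D58D (w,kernel):
  L0 @0x34[24] → 0x56007  P=1,RW=1,US=1,PS=0
  L1 @0x56[27] → 0x5A007  P=1,RW=1,US=1,PS=0
  L2 @0x5A[10] → 0x5C007  P=1,RW=1,US=1,PS=0
  L3 @0x5C[29] → 0x60005  P=1,RW=0,US=1,PS=0
  ✗ PROTECTION_VIOLATION  [4 reads]

Access #1 PA: 0x4A384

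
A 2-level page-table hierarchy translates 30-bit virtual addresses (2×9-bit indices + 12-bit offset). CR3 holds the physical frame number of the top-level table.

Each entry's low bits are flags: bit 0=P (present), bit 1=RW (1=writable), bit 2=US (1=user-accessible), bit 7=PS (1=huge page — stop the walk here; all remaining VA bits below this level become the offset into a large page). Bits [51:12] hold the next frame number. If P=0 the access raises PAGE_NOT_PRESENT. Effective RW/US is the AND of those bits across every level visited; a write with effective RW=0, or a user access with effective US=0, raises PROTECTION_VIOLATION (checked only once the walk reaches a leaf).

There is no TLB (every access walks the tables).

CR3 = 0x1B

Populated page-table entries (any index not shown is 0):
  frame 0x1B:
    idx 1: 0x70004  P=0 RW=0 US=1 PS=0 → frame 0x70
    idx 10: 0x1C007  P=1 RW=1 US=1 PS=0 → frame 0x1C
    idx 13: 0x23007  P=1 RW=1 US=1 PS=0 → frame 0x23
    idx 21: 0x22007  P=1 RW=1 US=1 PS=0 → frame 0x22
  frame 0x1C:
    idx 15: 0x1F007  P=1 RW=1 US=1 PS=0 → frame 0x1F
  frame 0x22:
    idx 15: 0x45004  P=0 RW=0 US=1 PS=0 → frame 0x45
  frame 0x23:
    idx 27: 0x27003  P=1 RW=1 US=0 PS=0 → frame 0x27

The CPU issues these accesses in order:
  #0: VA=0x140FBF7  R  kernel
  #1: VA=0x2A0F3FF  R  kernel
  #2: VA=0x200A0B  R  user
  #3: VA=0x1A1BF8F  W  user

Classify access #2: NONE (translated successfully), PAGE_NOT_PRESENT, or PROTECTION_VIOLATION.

Per-access translation:
#0 VA=0x140FBF7 (r,kernel):
  lvl0: tbl 0x1B, slot 10 ⇒ 0x1C007 (P1/RW1/US1/PS0)
  lvl1: tbl 0x1C, slot 15 ⇒ 0x1F007 (P1/RW1/US1/PS0)
  → PA=0x1FBF7  (2 entries read)
#1 VA=0x2A0F3FF (r,kernel):
  lvl0: tbl 0x1B, slot 21 ⇒ 0x22007 (P1/RW1/US1/PS0)
  lvl1: tbl 0x22, slot 15 ⇒ 0x45004 (P0/RW0/US1/PS0)
  ✗ PAGE_NOT_PRESENT  [2 reads]
#2 VA=0x200A0B (r,user):
  lvl0: tbl 0x1B, slot 1 ⇒ 0x70004 (P0/RW0/US1/PS0)
  ✗ PAGE_NOT_PRESENT  [1 reads]
#3 VA=0x1A1BF8F (w,user):
  lvl0: tbl 0x1B, slot 13 ⇒ 0x23007 (P1/RW1/US1/PS0)
  lvl1: tbl 0x23, slot 27 ⇒ 0x27003 (P1/RW1/US0/PS0)
  ✗ PROTECTION_VIOLATION  [2 reads]

Access #2 fault: PAGE_NOT_PRESENT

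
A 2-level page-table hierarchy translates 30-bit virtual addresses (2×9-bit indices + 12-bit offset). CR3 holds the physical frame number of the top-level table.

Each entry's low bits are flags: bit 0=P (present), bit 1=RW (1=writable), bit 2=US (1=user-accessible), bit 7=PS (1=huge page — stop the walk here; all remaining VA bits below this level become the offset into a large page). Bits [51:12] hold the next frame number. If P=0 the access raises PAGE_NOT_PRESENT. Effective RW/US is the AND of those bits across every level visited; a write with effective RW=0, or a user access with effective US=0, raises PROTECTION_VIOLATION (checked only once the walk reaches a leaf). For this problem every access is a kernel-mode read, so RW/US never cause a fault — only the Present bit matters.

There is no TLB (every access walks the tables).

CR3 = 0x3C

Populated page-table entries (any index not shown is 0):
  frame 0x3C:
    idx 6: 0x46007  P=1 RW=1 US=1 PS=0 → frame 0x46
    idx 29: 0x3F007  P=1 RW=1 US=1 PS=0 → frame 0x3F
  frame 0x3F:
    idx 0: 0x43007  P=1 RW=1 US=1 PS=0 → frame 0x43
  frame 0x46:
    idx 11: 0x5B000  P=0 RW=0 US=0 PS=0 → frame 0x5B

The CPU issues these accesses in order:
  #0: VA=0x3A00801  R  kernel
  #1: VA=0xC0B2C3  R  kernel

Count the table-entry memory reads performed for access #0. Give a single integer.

Per-access translation:
#0 VA=0x3A00801 (r,kernel):
  [0] read 0x3C idx=29: raw=0x3F007 flags P=1 W=1 U=1 S=0
  [1] read 0x3F idx=0: raw=0x43007 flags P=1 W=1 U=1 S=0
  ⇒ phys 0x43801  [2 reads]
#1 VA=0xC0B2C3 (r,kernel):
  [0] read 0x3C idx=6: raw=0x46007 flags P=1 W=1 U=1 S=0
  [1] read 0x46 idx=11: raw=0x5B000 flags P=0 W=0 U=0 S=0
  ⇒ fault: PAGE_NOT_PRESENT  — 2 lookups

Entries read for #0: 2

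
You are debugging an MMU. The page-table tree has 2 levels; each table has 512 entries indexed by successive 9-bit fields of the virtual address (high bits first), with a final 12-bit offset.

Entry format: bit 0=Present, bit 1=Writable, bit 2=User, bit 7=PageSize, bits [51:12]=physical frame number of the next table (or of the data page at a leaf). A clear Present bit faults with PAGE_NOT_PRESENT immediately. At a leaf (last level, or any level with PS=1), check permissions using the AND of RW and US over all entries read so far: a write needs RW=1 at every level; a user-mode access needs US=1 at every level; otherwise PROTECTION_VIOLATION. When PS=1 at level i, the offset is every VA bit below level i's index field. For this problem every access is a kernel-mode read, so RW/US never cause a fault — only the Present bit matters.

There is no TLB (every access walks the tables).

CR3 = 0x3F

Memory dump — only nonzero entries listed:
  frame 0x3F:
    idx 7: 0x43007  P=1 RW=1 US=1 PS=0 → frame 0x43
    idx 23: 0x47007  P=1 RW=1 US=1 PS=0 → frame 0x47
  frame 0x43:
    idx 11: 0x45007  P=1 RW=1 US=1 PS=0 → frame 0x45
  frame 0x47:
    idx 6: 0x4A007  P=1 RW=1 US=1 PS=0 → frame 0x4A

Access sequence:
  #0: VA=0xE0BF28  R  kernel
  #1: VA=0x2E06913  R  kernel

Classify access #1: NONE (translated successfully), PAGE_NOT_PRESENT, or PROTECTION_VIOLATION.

Trace:
#0 VA=0xE0BF28 (r,kernel):
  [0] read 0x3F idx=7: raw=0x43007 flags P=1 W=1 U=1 S=0
  [1] read 0x43 idx=11: raw=0x45007 flags P=1 W=1 U=1 S=0
  ⇒ phys 0x45F28  [2 reads]
#1 VA=0x2E06913 (r,kernel):
  [0] read 0x3F idx=23: raw=0x47007 flags P=1 W=1 U=1 S=0
  [1] read 0x47 idx=6: raw=0x4A007 flags P=1 W=1 U=1 S=0
  ⇒ phys 0x4A913  [2 reads]

Access #1 fault: NONE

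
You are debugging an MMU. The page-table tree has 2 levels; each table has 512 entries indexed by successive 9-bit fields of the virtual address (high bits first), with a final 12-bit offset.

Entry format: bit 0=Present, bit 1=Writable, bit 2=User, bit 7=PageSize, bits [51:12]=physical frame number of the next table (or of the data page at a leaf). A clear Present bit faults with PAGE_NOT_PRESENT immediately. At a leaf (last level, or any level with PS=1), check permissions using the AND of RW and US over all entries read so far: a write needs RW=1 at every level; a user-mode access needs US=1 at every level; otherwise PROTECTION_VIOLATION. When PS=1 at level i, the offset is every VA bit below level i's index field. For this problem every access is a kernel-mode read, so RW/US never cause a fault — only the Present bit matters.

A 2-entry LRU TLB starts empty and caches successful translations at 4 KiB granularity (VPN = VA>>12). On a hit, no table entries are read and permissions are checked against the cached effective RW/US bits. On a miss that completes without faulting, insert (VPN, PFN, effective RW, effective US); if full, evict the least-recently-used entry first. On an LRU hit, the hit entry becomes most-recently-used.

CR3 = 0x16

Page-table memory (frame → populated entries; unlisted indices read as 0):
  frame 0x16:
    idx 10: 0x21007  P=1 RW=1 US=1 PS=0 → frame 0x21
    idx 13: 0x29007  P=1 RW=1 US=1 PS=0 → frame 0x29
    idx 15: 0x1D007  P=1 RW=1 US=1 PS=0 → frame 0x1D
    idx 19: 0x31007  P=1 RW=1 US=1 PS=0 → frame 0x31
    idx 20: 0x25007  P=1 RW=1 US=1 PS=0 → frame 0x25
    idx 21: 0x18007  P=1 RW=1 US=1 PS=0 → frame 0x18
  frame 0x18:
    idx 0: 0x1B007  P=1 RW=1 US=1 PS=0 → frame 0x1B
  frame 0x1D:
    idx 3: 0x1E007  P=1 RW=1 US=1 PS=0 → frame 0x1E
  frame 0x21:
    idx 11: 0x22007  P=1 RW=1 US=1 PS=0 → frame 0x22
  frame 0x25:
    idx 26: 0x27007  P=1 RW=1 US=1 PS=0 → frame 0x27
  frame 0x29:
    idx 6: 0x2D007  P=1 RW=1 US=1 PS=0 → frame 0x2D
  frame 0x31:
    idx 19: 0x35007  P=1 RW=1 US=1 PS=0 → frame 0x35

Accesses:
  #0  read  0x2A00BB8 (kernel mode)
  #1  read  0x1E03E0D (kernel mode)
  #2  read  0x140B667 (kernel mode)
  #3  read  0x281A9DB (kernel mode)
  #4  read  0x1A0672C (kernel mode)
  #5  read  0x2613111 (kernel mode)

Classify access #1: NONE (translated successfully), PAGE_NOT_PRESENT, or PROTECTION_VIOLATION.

Walk each access:
#0 VA=0x2A00BB8 (r,kernel):
  lvl0: tbl 0x16, slot 21 ⇒ 0x18007 (P1/RW1/US1/PS0)
  lvl1: tbl 0x18, slot 0 ⇒ 0x1B007 (P1/RW1/US1/PS0)
  → PA=0x1BBB8  (2 entries read)
#1 VA=0x1E03E0D (r,kernel):
  lvl0: tbl 0x16, slot 15 ⇒ 0x1D007 (P1/RW1/US1/PS0)
  lvl1: tbl 0x1D, slot 3 ⇒ 0x1E007 (P1/RW1/US1/PS0)
  → PA=0x1EE0D  (2 entries read)
#2 VA=0x140B667 (r,kernel):
  lvl0: tbl 0x16, slot 10 ⇒ 0x21007 (P1/RW1/US1/PS0)
  lvl1: tbl 0x21, slot 11 ⇒ 0x22007 (P1/RW1/US1/PS0)
  → PA=0x22667  (2 entries read)
#3 VA=0x281A9DB (r,kernel):
  lvl0: tbl 0x16, slot 20 ⇒ 0x25007 (P1/RW1/US1/PS0)
  lvl1: tbl 0x25, slot 26 ⇒ 0x27007 (P1/RW1/US1/PS0)
  → PA=0x279DB  (2 entries read)
#4 VA=0x1A0672C (r,kernel):
  lvl0: tbl 0x16, slot 13 ⇒ 0x29007 (P1/RW1/US1/PS0)
  lvl1: tbl 0x29, slot 6 ⇒ 0x2D007 (P1/RW1/US1/PS0)
  → PA=0x2D72C  (2 entries read)
#5 VA=0x2613111 (r,kernel):
  lvl0: tbl 0x16, slot 19 ⇒ 0x31007 (P1/RW1/US1/PS0)
  lvl1: tbl 0x31, slot 19 ⇒ 0x35007 (P1/RW1/US1/PS0)
  → PA=0x35111  (2 entries read)

Access #1 fault: NONE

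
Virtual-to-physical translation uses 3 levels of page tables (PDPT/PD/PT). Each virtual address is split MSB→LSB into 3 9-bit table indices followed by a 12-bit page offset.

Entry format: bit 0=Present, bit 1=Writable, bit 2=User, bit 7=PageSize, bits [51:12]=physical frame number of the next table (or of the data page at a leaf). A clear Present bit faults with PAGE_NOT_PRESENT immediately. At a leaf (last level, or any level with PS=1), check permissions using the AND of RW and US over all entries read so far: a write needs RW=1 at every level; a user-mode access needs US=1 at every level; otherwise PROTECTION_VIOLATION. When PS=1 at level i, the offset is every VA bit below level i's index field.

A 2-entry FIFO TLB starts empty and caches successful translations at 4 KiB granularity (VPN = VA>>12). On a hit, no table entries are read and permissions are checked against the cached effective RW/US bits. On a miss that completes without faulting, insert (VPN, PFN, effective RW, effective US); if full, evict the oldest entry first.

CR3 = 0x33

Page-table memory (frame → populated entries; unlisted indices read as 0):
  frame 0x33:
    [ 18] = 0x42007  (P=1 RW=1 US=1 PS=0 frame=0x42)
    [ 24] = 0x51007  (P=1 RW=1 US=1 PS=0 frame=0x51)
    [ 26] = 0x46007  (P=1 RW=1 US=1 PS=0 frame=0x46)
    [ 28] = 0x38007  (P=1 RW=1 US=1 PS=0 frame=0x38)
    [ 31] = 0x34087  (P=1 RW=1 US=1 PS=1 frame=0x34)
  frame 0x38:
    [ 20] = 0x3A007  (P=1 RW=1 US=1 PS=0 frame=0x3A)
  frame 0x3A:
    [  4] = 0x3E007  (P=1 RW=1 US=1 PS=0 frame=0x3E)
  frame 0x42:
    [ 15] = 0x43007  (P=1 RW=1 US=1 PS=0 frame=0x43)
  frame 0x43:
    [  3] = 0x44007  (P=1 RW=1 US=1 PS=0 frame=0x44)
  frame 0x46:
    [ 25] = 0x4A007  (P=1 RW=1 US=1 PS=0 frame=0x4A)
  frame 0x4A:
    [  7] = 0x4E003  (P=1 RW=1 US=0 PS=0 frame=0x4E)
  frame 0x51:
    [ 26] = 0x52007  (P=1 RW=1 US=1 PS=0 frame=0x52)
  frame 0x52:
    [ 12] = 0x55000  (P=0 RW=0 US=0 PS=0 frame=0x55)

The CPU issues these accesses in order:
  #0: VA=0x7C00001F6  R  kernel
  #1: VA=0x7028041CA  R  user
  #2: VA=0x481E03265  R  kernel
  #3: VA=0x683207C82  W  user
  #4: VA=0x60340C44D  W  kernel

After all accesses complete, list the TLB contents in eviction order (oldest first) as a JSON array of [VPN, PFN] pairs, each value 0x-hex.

Walk each access:
#0 VA=0x7C00001F6 (r,kernel):
  L0: frame=0x33 idx=31 entry=0x34087 [P=1 RW=1 US=1 PS=1]
  ⇒ phys 0x341F6 (huge @L0)  [1 reads]
#1 VA=0x7028041CA (r,user):
  L0: frame=0x33 idx=28 entry=0x38007 [P=1 RW=1 US=1 PS=0]
  L1: frame=0x38 idx=20 entry=0x3A007 [P=1 RW=1 US=1 PS=0]
  L2: frame=0x3A idx=4 entry=0x3E007 [P=1 RW=1 US=1 PS=0]
  ⇒ phys 0x3E1CA  [3 reads]
#2 VA=0x481E03265 (r,kernel):
  L0: frame=0x33 idx=18 entry=0x42007 [P=1 RW=1 US=1 PS=0]
  L1: frame=0x42 idx=15 entry=0x43007 [P=1 RW=1 US=1 PS=0]
  L2: frame=0x43 idx=3 entry=0x44007 [P=1 RW=1 US=1 PS=0]
  ⇒ phys 0x44265  [3 reads]
#3 VA=0x683207C82 (w,user):
  L0: frame=0x33 idx=26 entry=0x46007 [P=1 RW=1 US=1 PS=0]
  L1: frame=0x46 idx=25 entry=0x4A007 [P=1 RW=1 US=1 PS=0]
  L2: frame=0x4A idx=7 entry=0x4E003 [P=1 RW=1 US=0 PS=0]
  ✗ PROTECTION_VIOLATION  [3 reads]
#4 VA=0x60340C44D (w,kernel):
  L0: frame=0x33 idx=24 entry=0x51007 [P=1 RW=1 US=1 PS=0]
  L1: frame=0x51 idx=26 entry=0x52007 [P=1 RW=1 US=1 PS=0]
  L2: frame=0x52 idx=12 entry=0x55000 [P=0 RW=0 US=0 PS=0]
  ✗ PAGE_NOT_PRESENT  [3 reads]

TLB: [["0x702804", "0x3E"], ["0x481E03", "0x44"]]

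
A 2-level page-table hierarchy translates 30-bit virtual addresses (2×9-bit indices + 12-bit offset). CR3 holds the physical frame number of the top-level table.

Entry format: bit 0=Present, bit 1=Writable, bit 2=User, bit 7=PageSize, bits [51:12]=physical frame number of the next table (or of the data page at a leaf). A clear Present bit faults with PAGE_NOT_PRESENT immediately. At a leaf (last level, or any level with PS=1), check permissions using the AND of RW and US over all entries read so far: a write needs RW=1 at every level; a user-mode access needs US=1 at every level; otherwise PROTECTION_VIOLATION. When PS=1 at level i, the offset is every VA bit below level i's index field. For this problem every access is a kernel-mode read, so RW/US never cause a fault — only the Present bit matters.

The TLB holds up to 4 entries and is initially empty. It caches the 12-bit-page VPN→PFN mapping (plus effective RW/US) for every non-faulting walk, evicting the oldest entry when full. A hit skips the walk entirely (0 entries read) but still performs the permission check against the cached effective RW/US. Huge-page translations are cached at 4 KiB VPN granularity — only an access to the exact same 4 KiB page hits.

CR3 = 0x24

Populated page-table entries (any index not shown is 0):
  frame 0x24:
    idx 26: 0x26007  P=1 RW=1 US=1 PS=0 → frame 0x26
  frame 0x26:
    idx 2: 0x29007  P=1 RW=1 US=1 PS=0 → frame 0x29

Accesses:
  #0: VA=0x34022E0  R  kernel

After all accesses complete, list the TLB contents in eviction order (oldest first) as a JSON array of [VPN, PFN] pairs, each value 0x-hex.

Trace:
#0 VA=0x34022E0 (r,kernel):
  [0] read 0x24 idx=26: raw=0x26007 flags P=1 W=1 U=1 S=0
  [1] read 0x26 idx=2: raw=0x29007 flags P=1 W=1 U=1 S=0
  ✓ 0x292E0  — 2 lookups

TLB: [["0x3402", "0x29"]]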